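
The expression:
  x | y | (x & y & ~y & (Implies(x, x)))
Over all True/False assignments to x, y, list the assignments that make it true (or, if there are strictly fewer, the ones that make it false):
is false only for:
  x=False, y=False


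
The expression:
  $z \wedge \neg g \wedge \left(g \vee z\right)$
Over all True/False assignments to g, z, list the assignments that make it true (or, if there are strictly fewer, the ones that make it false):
is true only for:
  g=False, z=True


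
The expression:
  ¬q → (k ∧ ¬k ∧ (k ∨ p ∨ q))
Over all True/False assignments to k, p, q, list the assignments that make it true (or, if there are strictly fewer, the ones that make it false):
is true only for:
  k=False, p=False, q=True;
  k=False, p=True, q=True;
  k=True, p=False, q=True;
  k=True, p=True, q=True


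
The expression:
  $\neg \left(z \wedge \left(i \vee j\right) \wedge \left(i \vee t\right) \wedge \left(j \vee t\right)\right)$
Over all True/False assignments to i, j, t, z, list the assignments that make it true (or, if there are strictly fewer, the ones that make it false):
is false only for:
  i=False, j=True, t=True, z=True;
  i=True, j=False, t=True, z=True;
  i=True, j=True, t=False, z=True;
  i=True, j=True, t=True, z=True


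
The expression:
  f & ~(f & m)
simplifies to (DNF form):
f & ~m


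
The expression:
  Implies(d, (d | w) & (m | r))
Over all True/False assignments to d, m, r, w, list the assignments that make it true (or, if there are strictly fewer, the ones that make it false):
is false only for:
  d=True, m=False, r=False, w=False;
  d=True, m=False, r=False, w=True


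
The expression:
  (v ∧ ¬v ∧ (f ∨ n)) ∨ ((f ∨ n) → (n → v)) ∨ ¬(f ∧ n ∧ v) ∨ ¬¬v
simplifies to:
True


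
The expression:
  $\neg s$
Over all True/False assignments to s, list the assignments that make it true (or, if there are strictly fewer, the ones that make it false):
is true only for:
  s=False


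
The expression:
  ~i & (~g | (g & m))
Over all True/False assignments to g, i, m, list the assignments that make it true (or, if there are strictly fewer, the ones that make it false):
is true only for:
  g=False, i=False, m=False;
  g=False, i=False, m=True;
  g=True, i=False, m=True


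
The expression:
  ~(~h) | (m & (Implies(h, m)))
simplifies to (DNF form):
h | m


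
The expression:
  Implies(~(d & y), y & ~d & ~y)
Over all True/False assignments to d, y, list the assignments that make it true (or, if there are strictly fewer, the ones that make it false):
is true only for:
  d=True, y=True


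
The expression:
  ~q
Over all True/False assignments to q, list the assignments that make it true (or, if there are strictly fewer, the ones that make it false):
is true only for:
  q=False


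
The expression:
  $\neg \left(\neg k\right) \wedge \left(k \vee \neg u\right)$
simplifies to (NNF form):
$k$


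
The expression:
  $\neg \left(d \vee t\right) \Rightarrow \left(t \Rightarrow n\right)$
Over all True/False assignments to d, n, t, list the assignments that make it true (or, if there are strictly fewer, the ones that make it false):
is always true.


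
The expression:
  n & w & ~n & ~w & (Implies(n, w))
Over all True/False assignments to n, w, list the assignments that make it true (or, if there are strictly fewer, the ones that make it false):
is never true.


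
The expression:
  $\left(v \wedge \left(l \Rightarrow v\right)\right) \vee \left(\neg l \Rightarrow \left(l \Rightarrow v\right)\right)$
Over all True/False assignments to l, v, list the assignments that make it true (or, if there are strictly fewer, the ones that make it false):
is always true.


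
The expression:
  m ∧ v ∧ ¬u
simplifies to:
m ∧ v ∧ ¬u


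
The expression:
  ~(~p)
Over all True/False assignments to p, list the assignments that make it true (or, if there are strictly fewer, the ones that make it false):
is true only for:
  p=True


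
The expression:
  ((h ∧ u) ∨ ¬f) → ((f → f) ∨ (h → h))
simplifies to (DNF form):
True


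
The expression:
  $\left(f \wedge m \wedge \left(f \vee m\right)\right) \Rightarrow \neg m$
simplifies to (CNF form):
$\neg f \vee \neg m$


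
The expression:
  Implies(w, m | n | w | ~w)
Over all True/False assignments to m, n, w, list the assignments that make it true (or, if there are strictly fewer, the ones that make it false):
is always true.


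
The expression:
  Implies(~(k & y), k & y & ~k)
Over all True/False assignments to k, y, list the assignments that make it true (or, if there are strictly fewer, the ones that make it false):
is true only for:
  k=True, y=True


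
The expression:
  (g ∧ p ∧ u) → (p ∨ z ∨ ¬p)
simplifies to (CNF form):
True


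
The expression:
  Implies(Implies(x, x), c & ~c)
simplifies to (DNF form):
False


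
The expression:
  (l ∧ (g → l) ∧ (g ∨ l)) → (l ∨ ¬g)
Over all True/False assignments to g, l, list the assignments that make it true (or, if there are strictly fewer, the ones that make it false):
is always true.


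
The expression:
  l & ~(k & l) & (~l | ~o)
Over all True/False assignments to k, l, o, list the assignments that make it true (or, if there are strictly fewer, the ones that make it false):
is true only for:
  k=False, l=True, o=False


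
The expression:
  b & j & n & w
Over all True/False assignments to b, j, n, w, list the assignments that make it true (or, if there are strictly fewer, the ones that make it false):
is true only for:
  b=True, j=True, n=True, w=True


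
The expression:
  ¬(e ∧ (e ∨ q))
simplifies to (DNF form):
¬e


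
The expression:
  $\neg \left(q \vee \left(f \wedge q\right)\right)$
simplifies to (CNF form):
$\neg q$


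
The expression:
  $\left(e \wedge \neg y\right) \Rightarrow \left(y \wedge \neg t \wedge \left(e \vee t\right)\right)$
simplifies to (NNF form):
$y \vee \neg e$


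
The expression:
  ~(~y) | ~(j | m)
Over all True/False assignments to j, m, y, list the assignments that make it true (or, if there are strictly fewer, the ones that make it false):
is false only for:
  j=False, m=True, y=False;
  j=True, m=False, y=False;
  j=True, m=True, y=False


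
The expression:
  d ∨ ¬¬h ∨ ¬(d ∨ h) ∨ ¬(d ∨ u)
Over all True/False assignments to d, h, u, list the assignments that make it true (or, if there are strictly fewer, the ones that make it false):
is always true.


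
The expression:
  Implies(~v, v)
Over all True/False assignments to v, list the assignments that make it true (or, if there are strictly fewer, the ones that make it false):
is true only for:
  v=True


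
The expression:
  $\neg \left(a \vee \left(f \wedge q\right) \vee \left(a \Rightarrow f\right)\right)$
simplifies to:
$\text{False}$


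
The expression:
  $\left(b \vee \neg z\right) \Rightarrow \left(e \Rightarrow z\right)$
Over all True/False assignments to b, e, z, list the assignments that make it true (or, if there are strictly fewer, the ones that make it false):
is false only for:
  b=False, e=True, z=False;
  b=True, e=True, z=False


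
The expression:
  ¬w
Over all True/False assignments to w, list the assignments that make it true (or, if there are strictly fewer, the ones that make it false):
is true only for:
  w=False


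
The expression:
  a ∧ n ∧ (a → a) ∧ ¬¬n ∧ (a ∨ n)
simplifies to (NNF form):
a ∧ n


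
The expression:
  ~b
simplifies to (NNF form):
~b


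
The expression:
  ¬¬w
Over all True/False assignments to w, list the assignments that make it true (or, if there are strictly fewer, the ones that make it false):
is true only for:
  w=True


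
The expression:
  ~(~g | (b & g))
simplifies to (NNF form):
g & ~b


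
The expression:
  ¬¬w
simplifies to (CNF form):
w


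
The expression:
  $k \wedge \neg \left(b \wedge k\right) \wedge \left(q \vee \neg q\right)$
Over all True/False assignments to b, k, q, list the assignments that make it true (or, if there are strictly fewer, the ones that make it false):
is true only for:
  b=False, k=True, q=False;
  b=False, k=True, q=True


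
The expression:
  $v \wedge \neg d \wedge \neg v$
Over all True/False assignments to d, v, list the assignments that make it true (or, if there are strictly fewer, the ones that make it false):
is never true.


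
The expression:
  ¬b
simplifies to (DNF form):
¬b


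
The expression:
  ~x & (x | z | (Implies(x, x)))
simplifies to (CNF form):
~x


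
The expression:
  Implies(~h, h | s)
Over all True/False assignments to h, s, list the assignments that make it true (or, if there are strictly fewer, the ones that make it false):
is false only for:
  h=False, s=False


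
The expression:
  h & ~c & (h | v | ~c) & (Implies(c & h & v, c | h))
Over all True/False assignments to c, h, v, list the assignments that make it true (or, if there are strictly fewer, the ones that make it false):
is true only for:
  c=False, h=True, v=False;
  c=False, h=True, v=True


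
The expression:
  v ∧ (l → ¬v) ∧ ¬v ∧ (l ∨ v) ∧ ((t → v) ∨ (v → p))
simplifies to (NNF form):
False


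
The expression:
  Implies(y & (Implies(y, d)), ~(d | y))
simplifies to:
~d | ~y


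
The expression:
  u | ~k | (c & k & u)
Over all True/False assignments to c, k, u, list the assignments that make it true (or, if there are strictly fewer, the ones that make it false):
is false only for:
  c=False, k=True, u=False;
  c=True, k=True, u=False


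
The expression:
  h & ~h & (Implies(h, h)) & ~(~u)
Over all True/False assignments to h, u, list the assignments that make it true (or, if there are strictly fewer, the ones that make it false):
is never true.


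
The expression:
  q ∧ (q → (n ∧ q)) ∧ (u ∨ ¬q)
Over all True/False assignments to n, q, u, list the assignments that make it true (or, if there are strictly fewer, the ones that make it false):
is true only for:
  n=True, q=True, u=True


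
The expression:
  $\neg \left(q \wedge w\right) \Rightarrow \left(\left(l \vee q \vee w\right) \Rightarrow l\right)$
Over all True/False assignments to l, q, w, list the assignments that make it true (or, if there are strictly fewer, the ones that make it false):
is false only for:
  l=False, q=False, w=True;
  l=False, q=True, w=False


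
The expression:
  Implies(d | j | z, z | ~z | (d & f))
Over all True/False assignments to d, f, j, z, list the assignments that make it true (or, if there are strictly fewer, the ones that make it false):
is always true.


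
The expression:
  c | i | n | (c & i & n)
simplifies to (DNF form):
c | i | n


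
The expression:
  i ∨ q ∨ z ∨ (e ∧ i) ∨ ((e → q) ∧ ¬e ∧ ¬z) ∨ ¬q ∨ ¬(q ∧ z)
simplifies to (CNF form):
True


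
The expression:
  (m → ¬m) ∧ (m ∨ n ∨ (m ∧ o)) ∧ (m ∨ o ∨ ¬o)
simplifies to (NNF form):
n ∧ ¬m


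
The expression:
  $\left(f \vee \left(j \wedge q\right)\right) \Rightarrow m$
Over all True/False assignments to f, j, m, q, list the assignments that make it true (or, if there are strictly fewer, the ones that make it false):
is false only for:
  f=False, j=True, m=False, q=True;
  f=True, j=False, m=False, q=False;
  f=True, j=False, m=False, q=True;
  f=True, j=True, m=False, q=False;
  f=True, j=True, m=False, q=True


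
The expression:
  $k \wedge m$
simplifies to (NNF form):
$k \wedge m$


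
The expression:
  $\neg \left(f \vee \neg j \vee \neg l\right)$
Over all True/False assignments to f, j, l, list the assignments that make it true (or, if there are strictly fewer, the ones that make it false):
is true only for:
  f=False, j=True, l=True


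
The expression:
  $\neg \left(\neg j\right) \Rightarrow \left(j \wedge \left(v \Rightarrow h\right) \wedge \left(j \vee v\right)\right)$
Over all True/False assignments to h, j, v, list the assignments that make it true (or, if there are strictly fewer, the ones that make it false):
is false only for:
  h=False, j=True, v=True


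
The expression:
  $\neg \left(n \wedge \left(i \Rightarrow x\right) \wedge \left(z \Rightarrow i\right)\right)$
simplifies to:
$\left(i \wedge \neg x\right) \vee \left(z \wedge \neg i\right) \vee \neg n$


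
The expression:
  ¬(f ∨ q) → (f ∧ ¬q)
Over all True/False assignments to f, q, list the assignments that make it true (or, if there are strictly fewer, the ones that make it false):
is false only for:
  f=False, q=False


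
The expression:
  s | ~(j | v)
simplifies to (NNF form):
s | (~j & ~v)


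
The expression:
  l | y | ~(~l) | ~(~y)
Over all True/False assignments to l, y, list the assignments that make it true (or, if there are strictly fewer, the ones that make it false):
is false only for:
  l=False, y=False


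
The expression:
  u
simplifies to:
u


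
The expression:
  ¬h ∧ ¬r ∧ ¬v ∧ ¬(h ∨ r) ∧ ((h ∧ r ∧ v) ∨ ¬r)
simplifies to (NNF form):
¬h ∧ ¬r ∧ ¬v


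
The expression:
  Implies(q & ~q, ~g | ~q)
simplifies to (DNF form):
True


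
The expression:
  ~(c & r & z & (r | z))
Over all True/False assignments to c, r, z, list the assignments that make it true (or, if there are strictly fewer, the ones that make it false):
is false only for:
  c=True, r=True, z=True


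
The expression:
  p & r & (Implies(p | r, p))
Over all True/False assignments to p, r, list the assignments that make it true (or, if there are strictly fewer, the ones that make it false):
is true only for:
  p=True, r=True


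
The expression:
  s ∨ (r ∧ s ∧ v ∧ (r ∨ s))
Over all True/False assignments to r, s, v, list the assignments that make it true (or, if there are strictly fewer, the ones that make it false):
is true only for:
  r=False, s=True, v=False;
  r=False, s=True, v=True;
  r=True, s=True, v=False;
  r=True, s=True, v=True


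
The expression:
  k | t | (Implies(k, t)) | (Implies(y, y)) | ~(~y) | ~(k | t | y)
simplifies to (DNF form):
True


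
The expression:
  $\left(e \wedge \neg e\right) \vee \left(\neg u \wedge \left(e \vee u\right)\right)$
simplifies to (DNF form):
$e \wedge \neg u$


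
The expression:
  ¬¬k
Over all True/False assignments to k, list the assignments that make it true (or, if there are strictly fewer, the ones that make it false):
is true only for:
  k=True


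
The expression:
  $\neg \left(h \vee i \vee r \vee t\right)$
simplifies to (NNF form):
$\neg h \wedge \neg i \wedge \neg r \wedge \neg t$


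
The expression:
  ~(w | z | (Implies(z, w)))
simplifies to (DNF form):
False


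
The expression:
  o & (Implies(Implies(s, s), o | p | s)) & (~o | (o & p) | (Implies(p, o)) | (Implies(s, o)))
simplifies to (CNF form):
o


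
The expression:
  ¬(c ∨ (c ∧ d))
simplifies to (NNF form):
¬c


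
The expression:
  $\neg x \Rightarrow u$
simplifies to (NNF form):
$u \vee x$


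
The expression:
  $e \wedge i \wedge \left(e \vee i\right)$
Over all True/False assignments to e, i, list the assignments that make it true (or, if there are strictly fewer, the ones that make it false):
is true only for:
  e=True, i=True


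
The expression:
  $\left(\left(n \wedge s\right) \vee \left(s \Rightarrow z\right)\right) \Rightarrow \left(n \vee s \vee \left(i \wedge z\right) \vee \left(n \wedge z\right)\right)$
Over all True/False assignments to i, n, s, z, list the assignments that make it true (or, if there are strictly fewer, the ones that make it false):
is false only for:
  i=False, n=False, s=False, z=False;
  i=False, n=False, s=False, z=True;
  i=True, n=False, s=False, z=False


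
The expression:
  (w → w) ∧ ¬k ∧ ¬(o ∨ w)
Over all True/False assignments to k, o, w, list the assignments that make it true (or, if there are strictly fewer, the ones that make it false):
is true only for:
  k=False, o=False, w=False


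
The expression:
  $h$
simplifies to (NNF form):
$h$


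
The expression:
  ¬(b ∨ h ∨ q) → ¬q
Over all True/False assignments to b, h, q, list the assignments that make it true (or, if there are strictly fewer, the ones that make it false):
is always true.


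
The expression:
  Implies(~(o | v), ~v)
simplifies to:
True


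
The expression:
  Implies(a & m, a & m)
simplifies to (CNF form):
True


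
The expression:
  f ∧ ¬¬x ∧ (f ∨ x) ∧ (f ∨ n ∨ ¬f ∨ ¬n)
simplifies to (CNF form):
f ∧ x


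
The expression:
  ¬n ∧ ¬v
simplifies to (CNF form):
¬n ∧ ¬v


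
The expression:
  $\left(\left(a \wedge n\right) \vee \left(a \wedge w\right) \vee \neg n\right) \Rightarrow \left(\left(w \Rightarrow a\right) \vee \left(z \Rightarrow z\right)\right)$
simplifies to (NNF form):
$\text{True}$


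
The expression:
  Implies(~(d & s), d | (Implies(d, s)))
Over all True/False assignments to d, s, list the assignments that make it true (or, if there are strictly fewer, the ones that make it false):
is always true.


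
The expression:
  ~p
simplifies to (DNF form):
~p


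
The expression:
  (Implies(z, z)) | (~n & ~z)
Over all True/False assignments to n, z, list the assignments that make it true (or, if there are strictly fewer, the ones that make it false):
is always true.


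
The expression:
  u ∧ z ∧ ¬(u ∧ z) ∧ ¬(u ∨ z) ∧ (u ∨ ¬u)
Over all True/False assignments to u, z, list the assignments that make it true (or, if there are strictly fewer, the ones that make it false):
is never true.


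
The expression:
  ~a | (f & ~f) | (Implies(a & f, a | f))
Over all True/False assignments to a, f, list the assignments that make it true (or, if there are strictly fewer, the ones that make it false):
is always true.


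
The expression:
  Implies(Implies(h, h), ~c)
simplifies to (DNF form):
~c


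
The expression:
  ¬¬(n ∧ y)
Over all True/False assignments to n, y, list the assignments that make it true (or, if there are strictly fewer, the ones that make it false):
is true only for:
  n=True, y=True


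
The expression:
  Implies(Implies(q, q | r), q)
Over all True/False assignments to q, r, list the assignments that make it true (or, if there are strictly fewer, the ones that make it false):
is true only for:
  q=True, r=False;
  q=True, r=True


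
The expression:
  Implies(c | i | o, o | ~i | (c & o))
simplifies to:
o | ~i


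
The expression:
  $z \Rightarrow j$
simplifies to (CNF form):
$j \vee \neg z$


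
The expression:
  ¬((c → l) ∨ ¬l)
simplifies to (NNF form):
False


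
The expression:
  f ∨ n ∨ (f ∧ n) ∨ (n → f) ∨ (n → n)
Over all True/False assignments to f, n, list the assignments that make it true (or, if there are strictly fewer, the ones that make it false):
is always true.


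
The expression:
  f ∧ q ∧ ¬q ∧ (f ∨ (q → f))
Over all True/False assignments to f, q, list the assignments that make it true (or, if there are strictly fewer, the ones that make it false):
is never true.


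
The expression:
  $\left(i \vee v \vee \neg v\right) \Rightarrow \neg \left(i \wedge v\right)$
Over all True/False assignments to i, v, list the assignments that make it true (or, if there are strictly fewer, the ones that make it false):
is false only for:
  i=True, v=True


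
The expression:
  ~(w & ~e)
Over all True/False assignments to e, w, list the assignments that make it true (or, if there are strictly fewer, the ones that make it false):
is false only for:
  e=False, w=True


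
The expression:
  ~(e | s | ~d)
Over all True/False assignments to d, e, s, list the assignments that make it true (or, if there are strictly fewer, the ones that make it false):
is true only for:
  d=True, e=False, s=False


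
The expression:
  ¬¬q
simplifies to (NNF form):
q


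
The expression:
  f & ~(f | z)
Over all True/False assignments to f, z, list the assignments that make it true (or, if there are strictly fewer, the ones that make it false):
is never true.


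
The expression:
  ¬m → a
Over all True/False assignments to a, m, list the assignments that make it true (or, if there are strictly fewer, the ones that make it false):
is false only for:
  a=False, m=False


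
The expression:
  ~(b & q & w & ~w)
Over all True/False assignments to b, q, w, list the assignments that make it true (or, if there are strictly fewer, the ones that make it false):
is always true.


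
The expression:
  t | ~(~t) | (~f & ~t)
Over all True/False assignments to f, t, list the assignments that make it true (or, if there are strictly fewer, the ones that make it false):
is false only for:
  f=True, t=False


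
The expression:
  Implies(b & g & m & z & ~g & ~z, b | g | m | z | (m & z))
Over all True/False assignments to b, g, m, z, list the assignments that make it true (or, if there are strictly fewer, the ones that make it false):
is always true.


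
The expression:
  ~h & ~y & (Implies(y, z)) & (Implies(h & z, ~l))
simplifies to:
~h & ~y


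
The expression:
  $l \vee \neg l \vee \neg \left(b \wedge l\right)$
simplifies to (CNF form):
$\text{True}$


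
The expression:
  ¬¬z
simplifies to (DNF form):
z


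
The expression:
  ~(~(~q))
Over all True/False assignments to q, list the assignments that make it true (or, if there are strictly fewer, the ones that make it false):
is true only for:
  q=False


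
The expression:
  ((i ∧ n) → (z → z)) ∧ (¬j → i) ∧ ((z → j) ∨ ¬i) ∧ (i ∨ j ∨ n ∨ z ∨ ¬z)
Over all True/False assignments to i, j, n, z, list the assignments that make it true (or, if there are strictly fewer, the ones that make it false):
is false only for:
  i=False, j=False, n=False, z=False;
  i=False, j=False, n=False, z=True;
  i=False, j=False, n=True, z=False;
  i=False, j=False, n=True, z=True;
  i=True, j=False, n=False, z=True;
  i=True, j=False, n=True, z=True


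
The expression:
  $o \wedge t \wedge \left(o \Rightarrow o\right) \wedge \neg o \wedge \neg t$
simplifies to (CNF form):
$\text{False}$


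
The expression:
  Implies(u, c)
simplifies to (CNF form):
c | ~u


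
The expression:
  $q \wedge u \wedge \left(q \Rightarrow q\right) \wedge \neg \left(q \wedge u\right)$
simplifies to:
$\text{False}$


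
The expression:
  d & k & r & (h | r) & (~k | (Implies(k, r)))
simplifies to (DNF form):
d & k & r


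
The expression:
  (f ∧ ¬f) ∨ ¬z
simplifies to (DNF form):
¬z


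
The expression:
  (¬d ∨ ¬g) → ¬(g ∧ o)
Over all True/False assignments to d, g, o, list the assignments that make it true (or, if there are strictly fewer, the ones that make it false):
is false only for:
  d=False, g=True, o=True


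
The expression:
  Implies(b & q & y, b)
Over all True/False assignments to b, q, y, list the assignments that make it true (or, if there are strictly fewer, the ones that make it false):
is always true.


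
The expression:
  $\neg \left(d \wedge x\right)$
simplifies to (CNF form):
$\neg d \vee \neg x$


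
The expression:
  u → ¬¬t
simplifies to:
t ∨ ¬u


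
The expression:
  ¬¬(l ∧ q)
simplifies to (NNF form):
l ∧ q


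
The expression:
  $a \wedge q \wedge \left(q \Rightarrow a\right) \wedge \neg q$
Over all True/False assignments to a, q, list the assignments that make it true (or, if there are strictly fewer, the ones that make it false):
is never true.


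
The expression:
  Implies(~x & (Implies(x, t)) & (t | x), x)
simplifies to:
x | ~t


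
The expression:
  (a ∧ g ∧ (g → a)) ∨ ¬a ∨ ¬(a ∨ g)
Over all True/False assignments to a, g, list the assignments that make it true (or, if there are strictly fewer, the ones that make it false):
is false only for:
  a=True, g=False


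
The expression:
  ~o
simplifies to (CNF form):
~o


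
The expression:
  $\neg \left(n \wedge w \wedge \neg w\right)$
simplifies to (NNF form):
$\text{True}$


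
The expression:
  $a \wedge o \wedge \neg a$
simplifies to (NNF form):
$\text{False}$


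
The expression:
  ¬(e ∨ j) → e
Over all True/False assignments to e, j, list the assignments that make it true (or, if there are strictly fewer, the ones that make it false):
is false only for:
  e=False, j=False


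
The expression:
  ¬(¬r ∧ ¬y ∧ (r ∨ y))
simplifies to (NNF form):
True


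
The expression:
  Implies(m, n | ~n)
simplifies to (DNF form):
True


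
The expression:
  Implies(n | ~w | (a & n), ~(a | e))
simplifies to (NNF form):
(w & ~n) | (~a & ~e)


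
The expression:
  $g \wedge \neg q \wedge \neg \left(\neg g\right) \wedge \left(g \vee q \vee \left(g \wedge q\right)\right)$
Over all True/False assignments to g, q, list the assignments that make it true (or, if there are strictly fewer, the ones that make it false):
is true only for:
  g=True, q=False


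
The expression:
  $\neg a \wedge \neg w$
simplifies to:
$\neg a \wedge \neg w$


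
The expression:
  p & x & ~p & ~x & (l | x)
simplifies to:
False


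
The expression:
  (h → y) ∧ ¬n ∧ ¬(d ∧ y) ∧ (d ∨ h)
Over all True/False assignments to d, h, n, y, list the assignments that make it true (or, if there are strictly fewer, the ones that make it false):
is true only for:
  d=False, h=True, n=False, y=True;
  d=True, h=False, n=False, y=False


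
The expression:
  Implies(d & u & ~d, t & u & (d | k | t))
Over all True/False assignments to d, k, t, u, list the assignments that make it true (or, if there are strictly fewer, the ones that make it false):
is always true.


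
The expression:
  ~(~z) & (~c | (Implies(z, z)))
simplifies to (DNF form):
z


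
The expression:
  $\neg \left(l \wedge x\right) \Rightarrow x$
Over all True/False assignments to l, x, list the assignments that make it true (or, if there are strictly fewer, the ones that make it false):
is true only for:
  l=False, x=True;
  l=True, x=True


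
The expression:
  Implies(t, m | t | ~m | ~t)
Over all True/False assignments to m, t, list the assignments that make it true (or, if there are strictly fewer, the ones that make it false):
is always true.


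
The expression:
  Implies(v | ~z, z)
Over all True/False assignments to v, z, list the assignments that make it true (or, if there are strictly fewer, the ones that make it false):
is true only for:
  v=False, z=True;
  v=True, z=True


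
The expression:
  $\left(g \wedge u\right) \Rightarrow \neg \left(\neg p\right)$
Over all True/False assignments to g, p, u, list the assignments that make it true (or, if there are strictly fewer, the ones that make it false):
is false only for:
  g=True, p=False, u=True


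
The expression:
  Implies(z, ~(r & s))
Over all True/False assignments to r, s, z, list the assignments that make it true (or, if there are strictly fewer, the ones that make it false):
is false only for:
  r=True, s=True, z=True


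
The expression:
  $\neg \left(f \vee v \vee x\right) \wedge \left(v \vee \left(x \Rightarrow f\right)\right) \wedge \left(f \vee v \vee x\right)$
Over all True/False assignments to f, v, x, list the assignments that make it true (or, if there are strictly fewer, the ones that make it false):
is never true.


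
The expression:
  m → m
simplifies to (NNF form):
True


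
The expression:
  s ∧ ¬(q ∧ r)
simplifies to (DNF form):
(s ∧ ¬q) ∨ (s ∧ ¬r)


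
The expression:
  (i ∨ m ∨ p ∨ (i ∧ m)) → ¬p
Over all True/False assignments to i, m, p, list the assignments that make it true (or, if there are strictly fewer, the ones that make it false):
is true only for:
  i=False, m=False, p=False;
  i=False, m=True, p=False;
  i=True, m=False, p=False;
  i=True, m=True, p=False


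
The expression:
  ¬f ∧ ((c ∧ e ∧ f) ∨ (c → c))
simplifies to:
¬f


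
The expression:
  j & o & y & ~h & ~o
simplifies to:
False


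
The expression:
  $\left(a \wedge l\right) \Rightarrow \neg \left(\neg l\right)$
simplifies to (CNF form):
$\text{True}$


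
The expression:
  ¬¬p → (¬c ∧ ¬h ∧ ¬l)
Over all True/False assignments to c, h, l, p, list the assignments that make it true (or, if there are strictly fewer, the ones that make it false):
is false only for:
  c=False, h=False, l=True, p=True;
  c=False, h=True, l=False, p=True;
  c=False, h=True, l=True, p=True;
  c=True, h=False, l=False, p=True;
  c=True, h=False, l=True, p=True;
  c=True, h=True, l=False, p=True;
  c=True, h=True, l=True, p=True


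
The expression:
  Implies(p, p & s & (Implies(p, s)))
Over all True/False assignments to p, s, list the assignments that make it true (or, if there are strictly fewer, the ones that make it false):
is false only for:
  p=True, s=False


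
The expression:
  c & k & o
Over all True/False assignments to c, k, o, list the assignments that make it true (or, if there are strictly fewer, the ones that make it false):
is true only for:
  c=True, k=True, o=True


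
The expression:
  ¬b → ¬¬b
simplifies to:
b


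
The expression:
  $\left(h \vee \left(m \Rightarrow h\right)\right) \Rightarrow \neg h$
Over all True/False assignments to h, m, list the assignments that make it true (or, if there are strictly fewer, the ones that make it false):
is true only for:
  h=False, m=False;
  h=False, m=True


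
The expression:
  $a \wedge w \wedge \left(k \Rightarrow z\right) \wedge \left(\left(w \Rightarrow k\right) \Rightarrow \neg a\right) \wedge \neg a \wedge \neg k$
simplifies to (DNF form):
$\text{False}$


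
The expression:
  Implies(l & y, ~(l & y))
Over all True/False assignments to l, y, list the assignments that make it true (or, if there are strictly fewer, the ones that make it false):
is false only for:
  l=True, y=True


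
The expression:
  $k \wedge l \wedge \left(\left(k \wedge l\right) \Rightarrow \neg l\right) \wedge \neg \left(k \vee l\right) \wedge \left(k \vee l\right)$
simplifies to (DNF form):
$\text{False}$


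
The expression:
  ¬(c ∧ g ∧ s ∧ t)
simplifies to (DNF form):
¬c ∨ ¬g ∨ ¬s ∨ ¬t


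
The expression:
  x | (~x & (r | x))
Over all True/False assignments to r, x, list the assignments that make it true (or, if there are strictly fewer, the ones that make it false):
is false only for:
  r=False, x=False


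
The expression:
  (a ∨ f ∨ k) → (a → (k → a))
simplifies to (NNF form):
True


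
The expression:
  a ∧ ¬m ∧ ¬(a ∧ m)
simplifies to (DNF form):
a ∧ ¬m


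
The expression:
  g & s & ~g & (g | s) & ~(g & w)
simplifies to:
False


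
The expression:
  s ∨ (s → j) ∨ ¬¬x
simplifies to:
True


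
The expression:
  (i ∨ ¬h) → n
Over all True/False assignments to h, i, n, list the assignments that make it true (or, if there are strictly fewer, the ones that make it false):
is false only for:
  h=False, i=False, n=False;
  h=False, i=True, n=False;
  h=True, i=True, n=False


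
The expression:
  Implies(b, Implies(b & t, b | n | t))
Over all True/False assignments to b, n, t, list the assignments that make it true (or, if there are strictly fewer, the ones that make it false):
is always true.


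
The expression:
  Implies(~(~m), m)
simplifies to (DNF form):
True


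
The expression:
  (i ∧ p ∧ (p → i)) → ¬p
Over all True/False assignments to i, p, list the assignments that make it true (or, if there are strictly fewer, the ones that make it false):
is false only for:
  i=True, p=True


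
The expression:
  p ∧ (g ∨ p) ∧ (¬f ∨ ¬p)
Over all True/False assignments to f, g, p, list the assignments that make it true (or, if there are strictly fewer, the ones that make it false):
is true only for:
  f=False, g=False, p=True;
  f=False, g=True, p=True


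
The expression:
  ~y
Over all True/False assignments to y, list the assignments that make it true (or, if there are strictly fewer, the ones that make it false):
is true only for:
  y=False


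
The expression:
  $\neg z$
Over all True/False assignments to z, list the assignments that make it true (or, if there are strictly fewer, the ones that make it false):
is true only for:
  z=False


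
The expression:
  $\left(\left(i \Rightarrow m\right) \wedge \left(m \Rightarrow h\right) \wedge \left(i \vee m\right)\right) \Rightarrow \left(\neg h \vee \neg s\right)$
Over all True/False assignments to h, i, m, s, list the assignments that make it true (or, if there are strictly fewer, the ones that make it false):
is false only for:
  h=True, i=False, m=True, s=True;
  h=True, i=True, m=True, s=True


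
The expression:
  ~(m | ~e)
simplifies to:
e & ~m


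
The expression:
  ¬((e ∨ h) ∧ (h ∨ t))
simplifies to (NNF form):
¬h ∧ (¬e ∨ ¬t)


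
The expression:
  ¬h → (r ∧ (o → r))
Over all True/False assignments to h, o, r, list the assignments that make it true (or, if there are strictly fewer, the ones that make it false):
is false only for:
  h=False, o=False, r=False;
  h=False, o=True, r=False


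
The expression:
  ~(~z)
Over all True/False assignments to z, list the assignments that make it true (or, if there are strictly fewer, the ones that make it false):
is true only for:
  z=True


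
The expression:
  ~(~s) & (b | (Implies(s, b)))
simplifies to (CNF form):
b & s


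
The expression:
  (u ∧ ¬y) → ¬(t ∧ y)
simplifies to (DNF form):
True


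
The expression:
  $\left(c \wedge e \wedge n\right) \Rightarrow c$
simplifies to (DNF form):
$\text{True}$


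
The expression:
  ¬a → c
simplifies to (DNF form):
a ∨ c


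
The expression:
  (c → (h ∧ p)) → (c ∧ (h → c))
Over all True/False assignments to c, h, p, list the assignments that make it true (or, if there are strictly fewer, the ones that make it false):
is true only for:
  c=True, h=False, p=False;
  c=True, h=False, p=True;
  c=True, h=True, p=False;
  c=True, h=True, p=True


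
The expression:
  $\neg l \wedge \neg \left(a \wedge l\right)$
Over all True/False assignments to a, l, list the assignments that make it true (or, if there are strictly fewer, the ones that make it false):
is true only for:
  a=False, l=False;
  a=True, l=False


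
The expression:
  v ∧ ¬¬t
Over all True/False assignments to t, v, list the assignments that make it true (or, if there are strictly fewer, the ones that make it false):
is true only for:
  t=True, v=True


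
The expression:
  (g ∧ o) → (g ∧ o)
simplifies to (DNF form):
True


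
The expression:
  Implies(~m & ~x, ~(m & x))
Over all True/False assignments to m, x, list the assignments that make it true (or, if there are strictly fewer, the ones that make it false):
is always true.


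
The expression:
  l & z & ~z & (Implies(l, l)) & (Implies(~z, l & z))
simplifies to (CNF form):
False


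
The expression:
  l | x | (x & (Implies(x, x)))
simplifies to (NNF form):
l | x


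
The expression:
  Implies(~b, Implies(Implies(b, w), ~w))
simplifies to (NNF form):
b | ~w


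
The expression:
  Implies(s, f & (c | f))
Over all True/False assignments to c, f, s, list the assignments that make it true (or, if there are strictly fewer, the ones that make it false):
is false only for:
  c=False, f=False, s=True;
  c=True, f=False, s=True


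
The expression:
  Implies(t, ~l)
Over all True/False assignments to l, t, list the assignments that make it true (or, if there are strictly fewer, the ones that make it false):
is false only for:
  l=True, t=True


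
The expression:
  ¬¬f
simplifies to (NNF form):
f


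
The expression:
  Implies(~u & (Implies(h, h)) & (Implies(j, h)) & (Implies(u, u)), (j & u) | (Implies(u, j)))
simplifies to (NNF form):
True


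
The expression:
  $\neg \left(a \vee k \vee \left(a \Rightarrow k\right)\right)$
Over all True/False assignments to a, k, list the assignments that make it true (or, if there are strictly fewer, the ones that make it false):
is never true.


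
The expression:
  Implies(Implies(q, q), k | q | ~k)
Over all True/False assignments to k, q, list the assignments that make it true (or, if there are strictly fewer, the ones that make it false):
is always true.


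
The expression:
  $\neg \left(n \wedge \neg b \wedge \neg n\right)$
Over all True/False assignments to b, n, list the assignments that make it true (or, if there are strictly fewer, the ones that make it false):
is always true.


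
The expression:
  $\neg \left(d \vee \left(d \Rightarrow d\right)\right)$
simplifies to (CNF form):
$\text{False}$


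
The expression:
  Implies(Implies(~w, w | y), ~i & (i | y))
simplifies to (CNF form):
(y | ~w) & (~i | ~y)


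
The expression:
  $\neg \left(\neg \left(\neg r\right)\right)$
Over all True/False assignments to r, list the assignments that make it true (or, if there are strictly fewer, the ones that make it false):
is true only for:
  r=False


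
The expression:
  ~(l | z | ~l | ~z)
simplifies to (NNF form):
False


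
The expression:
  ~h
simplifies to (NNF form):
~h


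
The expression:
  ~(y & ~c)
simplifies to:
c | ~y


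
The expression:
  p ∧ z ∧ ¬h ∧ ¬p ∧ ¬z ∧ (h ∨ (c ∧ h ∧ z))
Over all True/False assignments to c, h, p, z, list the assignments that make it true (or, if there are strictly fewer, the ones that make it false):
is never true.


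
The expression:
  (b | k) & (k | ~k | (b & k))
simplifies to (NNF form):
b | k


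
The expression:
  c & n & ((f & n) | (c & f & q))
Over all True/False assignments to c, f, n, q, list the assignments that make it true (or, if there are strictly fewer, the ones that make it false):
is true only for:
  c=True, f=True, n=True, q=False;
  c=True, f=True, n=True, q=True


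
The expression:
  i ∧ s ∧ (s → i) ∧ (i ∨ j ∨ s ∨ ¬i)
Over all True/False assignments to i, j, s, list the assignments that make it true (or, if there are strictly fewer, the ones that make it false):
is true only for:
  i=True, j=False, s=True;
  i=True, j=True, s=True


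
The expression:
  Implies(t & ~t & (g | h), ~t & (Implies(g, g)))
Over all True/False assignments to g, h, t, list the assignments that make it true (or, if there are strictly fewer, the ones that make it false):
is always true.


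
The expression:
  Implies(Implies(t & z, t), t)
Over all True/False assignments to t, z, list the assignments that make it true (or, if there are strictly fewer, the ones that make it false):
is true only for:
  t=True, z=False;
  t=True, z=True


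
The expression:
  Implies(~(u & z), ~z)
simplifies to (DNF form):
u | ~z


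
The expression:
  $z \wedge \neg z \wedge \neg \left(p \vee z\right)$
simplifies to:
$\text{False}$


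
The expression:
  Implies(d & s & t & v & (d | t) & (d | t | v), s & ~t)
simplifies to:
~d | ~s | ~t | ~v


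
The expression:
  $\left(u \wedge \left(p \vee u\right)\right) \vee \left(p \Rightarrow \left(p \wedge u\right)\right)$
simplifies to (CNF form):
$u \vee \neg p$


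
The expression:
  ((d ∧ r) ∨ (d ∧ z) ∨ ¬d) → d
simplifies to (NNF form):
d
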